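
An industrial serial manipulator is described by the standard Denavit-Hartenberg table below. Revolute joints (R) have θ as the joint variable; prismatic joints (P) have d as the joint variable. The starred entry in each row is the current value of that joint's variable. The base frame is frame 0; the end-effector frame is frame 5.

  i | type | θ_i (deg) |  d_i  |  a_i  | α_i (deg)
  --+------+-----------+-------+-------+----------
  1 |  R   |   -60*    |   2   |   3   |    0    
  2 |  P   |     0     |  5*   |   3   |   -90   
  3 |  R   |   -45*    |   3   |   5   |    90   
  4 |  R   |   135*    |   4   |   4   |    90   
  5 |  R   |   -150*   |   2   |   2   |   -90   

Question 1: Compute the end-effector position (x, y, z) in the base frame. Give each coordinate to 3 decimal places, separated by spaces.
after link 1: o_1 = (1.5000, -2.5981, 2.0000)
after link 2: o_2 = (3.0000, -5.1962, 7.0000)
after link 3: o_3 = (7.3658, -6.7580, 10.5355)
after link 4: o_4 = (7.4011, -1.1623, 11.3640)
after link 5: o_5 = (8.8518, -3.2959, 12.5229)

8.852 -3.296 12.523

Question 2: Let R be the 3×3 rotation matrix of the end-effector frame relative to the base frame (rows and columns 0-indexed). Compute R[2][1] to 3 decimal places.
End-effector y-axis (col 1 of R) = (-0.8624,0.0795,-0.5000)
R[2][1] = -0.5000

-0.500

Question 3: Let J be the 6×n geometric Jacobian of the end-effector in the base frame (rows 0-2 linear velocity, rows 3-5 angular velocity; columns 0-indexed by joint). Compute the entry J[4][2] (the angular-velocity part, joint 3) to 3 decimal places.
axis z_2 = (0.8660,0.5000,0.0000); lever o_n−o_2 = (5.8518,1.9002,5.5229)
cross product → J_v[:, 2] = (2.7614,-4.7830,-1.2802)
J_ω[:, 2] = z_2
entry J[4][2] = 0.5000

0.500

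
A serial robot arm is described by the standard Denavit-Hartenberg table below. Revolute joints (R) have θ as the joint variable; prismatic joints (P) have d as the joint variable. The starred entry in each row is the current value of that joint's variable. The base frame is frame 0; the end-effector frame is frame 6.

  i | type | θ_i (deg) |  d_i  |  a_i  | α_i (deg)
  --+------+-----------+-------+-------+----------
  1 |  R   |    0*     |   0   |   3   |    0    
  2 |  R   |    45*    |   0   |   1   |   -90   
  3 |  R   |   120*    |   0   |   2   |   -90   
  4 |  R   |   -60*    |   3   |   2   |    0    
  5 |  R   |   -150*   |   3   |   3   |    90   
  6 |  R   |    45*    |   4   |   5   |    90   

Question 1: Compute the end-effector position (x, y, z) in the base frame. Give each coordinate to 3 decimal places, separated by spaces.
1.637 -8.434 5.339

after link 1: o_1 = (3.0000, 0.0000, 0.0000)
after link 2: o_2 = (3.7071, 0.7071, 0.0000)
after link 3: o_3 = (3.0000, 0.0000, -1.7321)
after link 4: o_4 = (-0.4154, -0.9659, -1.0981)
after link 5: o_5 = (-0.2733, -2.9451, 2.6519)
after link 6: o_6 = (1.6365, -8.4343, 5.3393)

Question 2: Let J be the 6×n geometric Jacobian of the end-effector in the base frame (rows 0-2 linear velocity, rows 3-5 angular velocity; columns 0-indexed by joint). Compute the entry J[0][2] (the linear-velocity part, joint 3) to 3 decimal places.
3.775

axis z_2 = (-0.7071,0.7071,0.0000); lever o_n−o_2 = (-2.0706,-9.1414,5.3393)
cross product → J_v[:, 2] = (3.7754,3.7754,7.9280)
J_ω[:, 2] = z_2
entry J[0][2] = 3.7754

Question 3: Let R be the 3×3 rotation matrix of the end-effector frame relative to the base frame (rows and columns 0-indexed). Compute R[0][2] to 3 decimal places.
0.900

End-effector z-axis (col 2 of R) = (0.8995,0.3995,0.1768)
R[0][2] = 0.8995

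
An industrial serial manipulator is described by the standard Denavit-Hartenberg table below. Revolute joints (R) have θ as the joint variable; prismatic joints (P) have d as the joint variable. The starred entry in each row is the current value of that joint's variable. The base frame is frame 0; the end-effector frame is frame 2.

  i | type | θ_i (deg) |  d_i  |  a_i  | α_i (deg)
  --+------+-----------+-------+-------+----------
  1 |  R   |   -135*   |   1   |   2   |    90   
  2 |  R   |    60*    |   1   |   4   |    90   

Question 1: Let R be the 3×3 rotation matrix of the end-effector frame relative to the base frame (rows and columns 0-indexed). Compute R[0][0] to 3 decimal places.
End-effector x-axis (col 0 of R) = (-0.3536,-0.3536,0.8660)
R[0][0] = -0.3536

-0.354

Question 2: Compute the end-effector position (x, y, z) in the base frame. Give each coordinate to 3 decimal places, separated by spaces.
after link 1: o_1 = (-1.4142, -1.4142, 1.0000)
after link 2: o_2 = (-3.5355, -2.1213, 4.4641)

-3.536 -2.121 4.464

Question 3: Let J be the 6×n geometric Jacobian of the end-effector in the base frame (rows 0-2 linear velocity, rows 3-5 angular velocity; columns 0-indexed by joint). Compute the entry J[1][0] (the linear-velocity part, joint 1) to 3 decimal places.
-3.536

axis z_0 = ẑ; lever o_n−o_0 = (-3.5355,-2.1213,4.4641)
cross product → J_v[:, 0] = (2.1213,-3.5355,0.0000)
J_ω[:, 0] = z_0
entry J[1][0] = -3.5355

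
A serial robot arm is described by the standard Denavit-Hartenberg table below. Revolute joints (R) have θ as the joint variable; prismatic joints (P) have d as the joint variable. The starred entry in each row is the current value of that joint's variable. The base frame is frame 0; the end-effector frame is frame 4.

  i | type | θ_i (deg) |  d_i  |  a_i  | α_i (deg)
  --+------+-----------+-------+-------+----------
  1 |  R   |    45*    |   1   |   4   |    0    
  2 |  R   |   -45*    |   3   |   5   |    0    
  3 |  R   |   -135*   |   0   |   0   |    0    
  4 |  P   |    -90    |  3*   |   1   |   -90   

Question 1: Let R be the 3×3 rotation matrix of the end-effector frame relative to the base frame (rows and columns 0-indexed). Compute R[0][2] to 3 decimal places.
-0.707

End-effector z-axis (col 2 of R) = (-0.7071,-0.7071,0.0000)
R[0][2] = -0.7071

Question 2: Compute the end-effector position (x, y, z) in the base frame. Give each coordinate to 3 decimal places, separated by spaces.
7.121 3.536 7.000

after link 1: o_1 = (2.8284, 2.8284, 1.0000)
after link 2: o_2 = (7.8284, 2.8284, 4.0000)
after link 3: o_3 = (7.8284, 2.8284, 4.0000)
after link 4: o_4 = (7.1213, 3.5355, 7.0000)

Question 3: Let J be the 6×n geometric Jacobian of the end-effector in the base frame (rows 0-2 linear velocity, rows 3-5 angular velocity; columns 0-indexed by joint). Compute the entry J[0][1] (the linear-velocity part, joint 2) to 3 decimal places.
-0.707

axis z_1 = (0.0000,0.0000,1.0000); lever o_n−o_1 = (4.2929,0.7071,6.0000)
cross product → J_v[:, 1] = (-0.7071,4.2929,0.0000)
J_ω[:, 1] = z_1
entry J[0][1] = -0.7071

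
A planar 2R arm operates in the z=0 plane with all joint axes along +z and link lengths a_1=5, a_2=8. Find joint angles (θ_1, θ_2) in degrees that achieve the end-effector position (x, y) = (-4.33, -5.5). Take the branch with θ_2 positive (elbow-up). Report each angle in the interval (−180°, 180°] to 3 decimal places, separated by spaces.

150.000 120.001

cos θ_2 = (48.9989−5²−8²)/(2·5·8) = -0.5000; θ_2 = 120.0009° (elbow-up)
β = atan2(-5.5000,-4.3300) = -128.2124°; ψ = atan2(6.9281,0.9999) = 81.7876°
θ_1 = β − ψ = -210.0000°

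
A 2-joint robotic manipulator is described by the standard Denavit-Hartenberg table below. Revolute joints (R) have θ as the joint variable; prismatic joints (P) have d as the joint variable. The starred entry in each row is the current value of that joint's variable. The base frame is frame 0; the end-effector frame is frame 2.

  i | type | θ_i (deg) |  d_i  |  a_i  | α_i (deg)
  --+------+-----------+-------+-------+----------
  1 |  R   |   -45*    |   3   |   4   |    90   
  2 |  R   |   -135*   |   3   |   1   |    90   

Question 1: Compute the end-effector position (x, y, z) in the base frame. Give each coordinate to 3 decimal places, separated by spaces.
0.207 -4.450 2.293

after link 1: o_1 = (2.8284, -2.8284, 3.0000)
after link 2: o_2 = (0.2071, -4.4497, 2.2929)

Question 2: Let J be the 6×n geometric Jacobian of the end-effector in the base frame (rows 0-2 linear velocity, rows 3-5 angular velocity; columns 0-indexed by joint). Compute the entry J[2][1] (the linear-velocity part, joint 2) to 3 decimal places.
-0.707

axis z_1 = (-0.7071,-0.7071,0.0000); lever o_n−o_1 = (-2.6213,-1.6213,-0.7071)
cross product → J_v[:, 1] = (0.5000,-0.5000,-0.7071)
J_ω[:, 1] = z_1
entry J[2][1] = -0.7071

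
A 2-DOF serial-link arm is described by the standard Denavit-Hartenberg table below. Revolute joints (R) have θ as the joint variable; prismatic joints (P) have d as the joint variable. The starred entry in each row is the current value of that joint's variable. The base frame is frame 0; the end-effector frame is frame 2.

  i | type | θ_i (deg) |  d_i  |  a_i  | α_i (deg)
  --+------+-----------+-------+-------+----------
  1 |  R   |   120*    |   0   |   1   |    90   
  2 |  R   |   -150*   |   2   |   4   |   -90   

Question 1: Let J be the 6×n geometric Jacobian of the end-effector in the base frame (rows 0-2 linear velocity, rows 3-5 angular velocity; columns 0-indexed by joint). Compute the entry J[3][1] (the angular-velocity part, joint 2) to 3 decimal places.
0.866

axis z_1 = (0.8660,0.5000,0.0000); lever o_n−o_1 = (3.4641,-2.0000,-2.0000)
cross product → J_v[:, 1] = (-1.0000,1.7321,-3.4641)
J_ω[:, 1] = z_1
entry J[3][1] = 0.8660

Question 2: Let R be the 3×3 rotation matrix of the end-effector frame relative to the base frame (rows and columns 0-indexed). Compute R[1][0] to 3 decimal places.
-0.750

End-effector x-axis (col 0 of R) = (0.4330,-0.7500,-0.5000)
R[1][0] = -0.7500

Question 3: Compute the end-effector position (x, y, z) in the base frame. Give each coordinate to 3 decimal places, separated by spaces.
2.964 -1.134 -2.000

after link 1: o_1 = (-0.5000, 0.8660, 0.0000)
after link 2: o_2 = (2.9641, -1.1340, -2.0000)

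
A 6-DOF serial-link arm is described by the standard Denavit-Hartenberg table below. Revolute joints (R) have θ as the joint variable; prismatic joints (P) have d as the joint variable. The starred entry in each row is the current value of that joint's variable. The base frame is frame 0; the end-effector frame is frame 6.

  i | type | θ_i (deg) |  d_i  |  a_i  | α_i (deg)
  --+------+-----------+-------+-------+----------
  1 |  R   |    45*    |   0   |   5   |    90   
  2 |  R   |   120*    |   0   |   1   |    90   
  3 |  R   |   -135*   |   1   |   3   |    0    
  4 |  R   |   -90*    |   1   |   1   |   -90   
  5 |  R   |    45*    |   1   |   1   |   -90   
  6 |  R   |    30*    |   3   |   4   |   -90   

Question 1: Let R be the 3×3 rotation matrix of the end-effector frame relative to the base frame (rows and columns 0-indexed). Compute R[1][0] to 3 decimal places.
End-effector x-axis (col 0 of R) = (0.2093,-0.9031,-0.3750)
R[1][0] = -0.9031

-0.903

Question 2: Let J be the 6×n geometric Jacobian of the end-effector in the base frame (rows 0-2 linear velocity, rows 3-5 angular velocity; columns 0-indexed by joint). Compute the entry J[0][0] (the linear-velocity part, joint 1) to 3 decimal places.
-2.166

axis z_0 = ẑ; lever o_n−o_0 = (2.2011,2.1659,-3.2440)
cross product → J_v[:, 0] = (-2.1659,2.2011,0.0000)
J_ω[:, 0] = z_0
entry J[0][0] = -2.1659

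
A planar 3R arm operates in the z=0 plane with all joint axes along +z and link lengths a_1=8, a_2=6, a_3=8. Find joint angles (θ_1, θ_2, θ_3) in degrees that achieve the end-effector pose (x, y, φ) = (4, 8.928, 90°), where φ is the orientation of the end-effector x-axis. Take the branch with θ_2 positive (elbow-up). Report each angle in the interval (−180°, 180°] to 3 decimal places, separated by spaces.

-33.874 150.000 -26.126

wrist centre = target − a_3·(cos φ, sin φ) = (4.0000, 0.9280)
cos θ_2 = (16.8612−8²−6²)/(2·8·6) = -0.8660; θ_2 = 150.0005° (elbow-up)
β = atan2(0.9280,4.0000) = 13.0616°; ψ = atan2(3.0000,2.8038) = 46.9355°
θ_1 = β − ψ = -33.8740°
θ_3 = φ − θ_1 − θ_2 = -26.1265° (wrapped to (-180°,180°])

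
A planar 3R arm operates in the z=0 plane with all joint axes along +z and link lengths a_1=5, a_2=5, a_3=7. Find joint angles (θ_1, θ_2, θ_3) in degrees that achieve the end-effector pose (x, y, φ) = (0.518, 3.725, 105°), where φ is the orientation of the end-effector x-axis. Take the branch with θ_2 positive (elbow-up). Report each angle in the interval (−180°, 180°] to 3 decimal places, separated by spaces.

wrist centre = target − a_3·(cos φ, sin φ) = (2.3297, -3.0365)
cos θ_2 = (14.6479−5²−5²)/(2·5·5) = -0.7070; θ_2 = 134.9948° (elbow-up)
β = atan2(-3.0365,2.3297) = -52.5029°; ψ = atan2(3.5359,1.4648) = 67.4974°
θ_1 = β − ψ = -120.0003°
θ_3 = φ − θ_1 − θ_2 = 90.0055° (wrapped to (-180°,180°])

-120.000 134.995 90.005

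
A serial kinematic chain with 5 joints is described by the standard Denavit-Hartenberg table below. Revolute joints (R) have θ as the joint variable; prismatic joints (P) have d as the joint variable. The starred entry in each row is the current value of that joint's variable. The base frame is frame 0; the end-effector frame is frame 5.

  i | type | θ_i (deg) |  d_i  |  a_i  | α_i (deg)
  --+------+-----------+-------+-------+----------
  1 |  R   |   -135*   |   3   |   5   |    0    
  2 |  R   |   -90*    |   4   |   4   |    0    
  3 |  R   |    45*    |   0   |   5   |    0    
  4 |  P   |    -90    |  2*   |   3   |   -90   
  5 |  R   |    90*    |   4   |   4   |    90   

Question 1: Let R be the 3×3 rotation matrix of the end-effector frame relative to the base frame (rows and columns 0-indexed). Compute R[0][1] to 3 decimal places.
-1.000

End-effector y-axis (col 1 of R) = (-1.0000,-0.0000,0.0000)
R[0][1] = -1.0000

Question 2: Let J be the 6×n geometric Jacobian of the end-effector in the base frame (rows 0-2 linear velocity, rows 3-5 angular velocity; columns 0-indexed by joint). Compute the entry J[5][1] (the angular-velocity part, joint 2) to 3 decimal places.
axis z_1 = (0.0000,0.0000,1.0000); lever o_n−o_1 = (-11.8284,5.8284,2.0000)
cross product → J_v[:, 1] = (-5.8284,-11.8284,0.0000)
J_ω[:, 1] = z_1
entry J[5][1] = 1.0000

1.000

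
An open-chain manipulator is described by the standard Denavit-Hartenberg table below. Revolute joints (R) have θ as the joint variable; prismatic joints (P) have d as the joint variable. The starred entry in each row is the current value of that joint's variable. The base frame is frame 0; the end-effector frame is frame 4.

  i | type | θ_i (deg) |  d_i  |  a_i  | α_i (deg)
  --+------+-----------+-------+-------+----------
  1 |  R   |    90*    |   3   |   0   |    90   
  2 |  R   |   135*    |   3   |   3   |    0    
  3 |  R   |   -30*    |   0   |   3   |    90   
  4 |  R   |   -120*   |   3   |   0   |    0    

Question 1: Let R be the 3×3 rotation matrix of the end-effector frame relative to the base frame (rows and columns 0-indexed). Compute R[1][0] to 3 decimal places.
0.129

End-effector x-axis (col 0 of R) = (-0.8660,0.1294,-0.4830)
R[1][0] = 0.1294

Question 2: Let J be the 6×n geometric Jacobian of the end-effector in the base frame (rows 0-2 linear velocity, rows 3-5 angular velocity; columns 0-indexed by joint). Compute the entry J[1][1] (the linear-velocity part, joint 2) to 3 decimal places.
axis z_1 = (1.0000,-0.0000,0.0000); lever o_n−o_1 = (3.0000,0.0000,5.7956)
cross product → J_v[:, 1] = (-0.0000,-5.7956,0.0000)
J_ω[:, 1] = z_1
entry J[1][1] = -5.7956

-5.796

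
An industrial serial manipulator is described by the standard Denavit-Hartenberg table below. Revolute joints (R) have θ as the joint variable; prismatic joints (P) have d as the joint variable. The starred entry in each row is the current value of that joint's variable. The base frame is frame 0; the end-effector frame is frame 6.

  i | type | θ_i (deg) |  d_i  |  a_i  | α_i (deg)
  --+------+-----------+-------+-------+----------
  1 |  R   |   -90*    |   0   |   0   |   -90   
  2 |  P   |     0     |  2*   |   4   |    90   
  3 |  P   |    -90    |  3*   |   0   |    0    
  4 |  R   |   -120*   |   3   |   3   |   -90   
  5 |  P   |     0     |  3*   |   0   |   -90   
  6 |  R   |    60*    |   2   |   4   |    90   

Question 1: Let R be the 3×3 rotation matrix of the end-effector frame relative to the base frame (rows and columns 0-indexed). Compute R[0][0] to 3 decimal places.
End-effector x-axis (col 0 of R) = (1.0000,0.0000,-0.0000)
R[0][0] = 1.0000

1.000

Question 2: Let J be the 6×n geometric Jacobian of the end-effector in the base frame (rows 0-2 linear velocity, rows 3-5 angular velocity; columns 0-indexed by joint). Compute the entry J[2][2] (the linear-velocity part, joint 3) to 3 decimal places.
1.000

prismatic axis z_2 = (0.0000,0.0000,1.0000)
J_v[:, 2] = z_2; J_ω[:, 2] = (0,0,0)
entry J[2][2] = 1.0000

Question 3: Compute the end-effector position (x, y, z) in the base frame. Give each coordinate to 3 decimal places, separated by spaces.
after link 1: o_1 = (0.0000, 0.0000, 0.0000)
after link 2: o_2 = (2.0000, -4.0000, 0.0000)
after link 3: o_3 = (2.0000, -4.0000, 3.0000)
after link 4: o_4 = (3.5000, -1.4019, 6.0000)
after link 5: o_5 = (0.9019, 0.0981, 6.0000)
after link 6: o_6 = (4.9019, 0.0981, 4.0000)

4.902 0.098 4.000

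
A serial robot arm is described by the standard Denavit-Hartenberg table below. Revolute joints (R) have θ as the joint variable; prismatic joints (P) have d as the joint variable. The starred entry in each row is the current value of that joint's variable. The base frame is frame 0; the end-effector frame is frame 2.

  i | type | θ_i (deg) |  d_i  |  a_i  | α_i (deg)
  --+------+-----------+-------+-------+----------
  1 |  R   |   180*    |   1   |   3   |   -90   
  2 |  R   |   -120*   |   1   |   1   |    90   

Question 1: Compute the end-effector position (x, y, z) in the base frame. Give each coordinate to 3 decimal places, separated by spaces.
after link 1: o_1 = (-3.0000, 0.0000, 1.0000)
after link 2: o_2 = (-2.5000, -1.0000, 1.8660)

-2.500 -1.000 1.866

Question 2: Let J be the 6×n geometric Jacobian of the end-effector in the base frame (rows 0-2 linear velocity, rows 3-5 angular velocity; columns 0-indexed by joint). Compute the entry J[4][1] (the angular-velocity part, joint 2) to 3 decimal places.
axis z_1 = (-0.0000,-1.0000,0.0000); lever o_n−o_1 = (0.5000,-1.0000,0.8660)
cross product → J_v[:, 1] = (-0.8660,0.0000,0.5000)
J_ω[:, 1] = z_1
entry J[4][1] = -1.0000

-1.000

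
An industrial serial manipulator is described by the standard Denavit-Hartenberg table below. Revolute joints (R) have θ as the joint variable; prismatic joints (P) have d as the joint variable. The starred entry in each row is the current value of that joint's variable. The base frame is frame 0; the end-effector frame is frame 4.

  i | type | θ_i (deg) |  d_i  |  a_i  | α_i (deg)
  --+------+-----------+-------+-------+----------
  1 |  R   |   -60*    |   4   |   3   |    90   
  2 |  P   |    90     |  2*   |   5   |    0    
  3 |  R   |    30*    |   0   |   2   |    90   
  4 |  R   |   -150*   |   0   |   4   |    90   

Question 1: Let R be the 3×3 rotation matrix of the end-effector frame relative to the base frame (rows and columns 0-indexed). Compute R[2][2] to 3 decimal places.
End-effector z-axis (col 2 of R) = (-0.6250,-0.6495,-0.4330)
R[2][2] = -0.4330

-0.433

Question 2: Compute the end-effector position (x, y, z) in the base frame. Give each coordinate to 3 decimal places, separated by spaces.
after link 1: o_1 = (1.5000, -2.5981, 4.0000)
after link 2: o_2 = (-0.2321, -3.5981, 9.0000)
after link 3: o_3 = (-0.7321, -2.7321, 10.7321)
after link 4: o_4 = (1.8660, -3.2321, 7.7321)

1.866 -3.232 7.732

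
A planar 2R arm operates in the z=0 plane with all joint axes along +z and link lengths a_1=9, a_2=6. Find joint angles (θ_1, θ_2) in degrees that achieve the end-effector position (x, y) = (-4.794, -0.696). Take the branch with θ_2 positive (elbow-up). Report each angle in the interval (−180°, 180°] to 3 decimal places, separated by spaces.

cos θ_2 = (23.4669−9²−6²)/(2·9·6) = -0.8660; θ_2 = 150.0026° (elbow-up)
β = atan2(-0.6960,-4.7940) = -171.7394°; ψ = atan2(2.9998,3.8037) = 38.2608°
θ_1 = β − ψ = -210.0002°

150.000 150.003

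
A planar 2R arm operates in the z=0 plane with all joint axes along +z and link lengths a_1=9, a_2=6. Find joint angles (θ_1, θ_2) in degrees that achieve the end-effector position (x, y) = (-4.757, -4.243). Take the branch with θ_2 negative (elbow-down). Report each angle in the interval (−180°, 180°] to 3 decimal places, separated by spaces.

cos θ_2 = (40.6321−9²−6²)/(2·9·6) = -0.7071; θ_2 = -135.0003° (elbow-down)
β = atan2(-4.2430,-4.7570) = -138.2687°; ψ = atan2(-4.2426,4.7573) = -41.7268°
θ_1 = β − ψ = -96.5419°

-96.542 -135.000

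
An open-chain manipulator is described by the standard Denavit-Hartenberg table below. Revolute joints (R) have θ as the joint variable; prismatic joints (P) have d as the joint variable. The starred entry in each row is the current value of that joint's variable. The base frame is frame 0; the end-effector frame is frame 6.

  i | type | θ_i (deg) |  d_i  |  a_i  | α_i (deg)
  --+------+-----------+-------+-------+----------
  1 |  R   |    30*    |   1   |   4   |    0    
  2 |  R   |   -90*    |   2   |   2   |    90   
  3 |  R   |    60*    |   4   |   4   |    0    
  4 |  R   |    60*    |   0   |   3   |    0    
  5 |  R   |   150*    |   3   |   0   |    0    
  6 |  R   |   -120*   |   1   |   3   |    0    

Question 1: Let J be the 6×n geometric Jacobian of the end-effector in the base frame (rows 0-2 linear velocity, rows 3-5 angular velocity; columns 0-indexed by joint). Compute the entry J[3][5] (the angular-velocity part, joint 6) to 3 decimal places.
axis z_5 = (-0.8660,-0.5000,0.0000); lever o_n−o_5 = (-2.1651,1.7500,1.5000)
cross product → J_v[:, 5] = (-0.7500,1.2990,-2.5981)
J_ω[:, 5] = z_5
entry J[3][5] = -0.8660

-0.866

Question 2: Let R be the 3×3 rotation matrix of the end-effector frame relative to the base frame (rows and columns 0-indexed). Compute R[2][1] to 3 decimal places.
End-effector y-axis (col 1 of R) = (-0.2500,0.4330,-0.8660)
R[2][1] = -0.8660

-0.866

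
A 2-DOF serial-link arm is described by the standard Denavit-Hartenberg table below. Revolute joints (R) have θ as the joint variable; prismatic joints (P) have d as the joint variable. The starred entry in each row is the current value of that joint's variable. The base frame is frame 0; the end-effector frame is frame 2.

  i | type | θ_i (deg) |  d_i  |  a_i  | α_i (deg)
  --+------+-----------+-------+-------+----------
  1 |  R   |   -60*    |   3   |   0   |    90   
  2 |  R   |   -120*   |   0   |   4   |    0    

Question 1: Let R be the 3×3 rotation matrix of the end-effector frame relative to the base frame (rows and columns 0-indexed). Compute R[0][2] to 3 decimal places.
End-effector z-axis (col 2 of R) = (-0.8660,-0.5000,0.0000)
R[0][2] = -0.8660

-0.866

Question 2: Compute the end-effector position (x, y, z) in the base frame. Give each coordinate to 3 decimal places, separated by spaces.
after link 1: o_1 = (0.0000, 0.0000, 3.0000)
after link 2: o_2 = (-1.0000, 1.7321, -0.4641)

-1.000 1.732 -0.464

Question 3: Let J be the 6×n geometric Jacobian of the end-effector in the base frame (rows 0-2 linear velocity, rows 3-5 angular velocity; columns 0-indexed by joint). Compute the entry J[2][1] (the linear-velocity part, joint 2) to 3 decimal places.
axis z_1 = (-0.8660,-0.5000,0.0000); lever o_n−o_1 = (-1.0000,1.7321,-3.4641)
cross product → J_v[:, 1] = (1.7321,-3.0000,-2.0000)
J_ω[:, 1] = z_1
entry J[2][1] = -2.0000

-2.000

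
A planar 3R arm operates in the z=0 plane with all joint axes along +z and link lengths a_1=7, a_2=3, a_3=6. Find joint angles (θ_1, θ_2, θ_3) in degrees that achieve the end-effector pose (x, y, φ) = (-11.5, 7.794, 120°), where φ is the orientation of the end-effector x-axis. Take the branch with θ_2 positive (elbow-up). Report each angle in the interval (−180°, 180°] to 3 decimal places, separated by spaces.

146.009 60.002 -86.011

wrist centre = target − a_3·(cos φ, sin φ) = (-8.5000, 2.5978)
cos θ_2 = (78.9988−7²−3²)/(2·7·3) = 0.5000; θ_2 = 60.0019° (elbow-up)
β = atan2(2.5978,-8.5000) = 163.0053°; ψ = atan2(2.5981,8.4999) = 16.9965°
θ_1 = β − ψ = 146.0088°
θ_3 = φ − θ_1 − θ_2 = -86.0106° (wrapped to (-180°,180°])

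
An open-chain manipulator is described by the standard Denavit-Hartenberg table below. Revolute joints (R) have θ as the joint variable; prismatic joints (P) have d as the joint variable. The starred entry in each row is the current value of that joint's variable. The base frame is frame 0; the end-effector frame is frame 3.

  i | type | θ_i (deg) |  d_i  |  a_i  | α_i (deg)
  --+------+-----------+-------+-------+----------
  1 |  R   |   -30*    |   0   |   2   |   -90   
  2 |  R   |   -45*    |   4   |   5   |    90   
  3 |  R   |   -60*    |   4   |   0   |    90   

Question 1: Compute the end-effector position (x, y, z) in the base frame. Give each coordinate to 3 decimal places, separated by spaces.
after link 1: o_1 = (1.7321, -1.0000, 0.0000)
after link 2: o_2 = (6.7939, 0.6963, 3.5355)
after link 3: o_3 = (4.3444, 2.1105, 6.3640)

4.344 2.111 6.364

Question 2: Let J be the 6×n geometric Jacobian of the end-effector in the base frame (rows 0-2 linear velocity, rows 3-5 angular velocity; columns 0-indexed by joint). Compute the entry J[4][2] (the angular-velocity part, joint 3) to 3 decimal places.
axis z_2 = (-0.6124,0.3536,0.7071); lever o_n−o_2 = (-2.4495,1.4142,2.8284)
cross product → J_v[:, 2] = (-0.0000,-0.0000,-0.0000)
J_ω[:, 2] = z_2
entry J[4][2] = 0.3536

0.354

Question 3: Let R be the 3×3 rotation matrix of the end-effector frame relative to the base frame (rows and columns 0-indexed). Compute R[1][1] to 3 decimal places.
0.354

End-effector y-axis (col 1 of R) = (-0.6124,0.3536,0.7071)
R[1][1] = 0.3536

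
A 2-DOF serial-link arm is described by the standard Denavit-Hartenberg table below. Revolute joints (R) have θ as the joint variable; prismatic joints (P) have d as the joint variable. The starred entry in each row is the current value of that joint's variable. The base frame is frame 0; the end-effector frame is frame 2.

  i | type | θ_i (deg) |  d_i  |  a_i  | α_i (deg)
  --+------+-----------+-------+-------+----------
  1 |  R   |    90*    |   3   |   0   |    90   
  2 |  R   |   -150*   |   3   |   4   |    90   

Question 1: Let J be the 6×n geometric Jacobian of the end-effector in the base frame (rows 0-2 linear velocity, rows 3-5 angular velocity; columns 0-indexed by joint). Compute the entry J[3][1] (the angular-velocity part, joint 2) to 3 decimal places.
1.000

axis z_1 = (1.0000,-0.0000,0.0000); lever o_n−o_1 = (3.0000,-3.4641,-2.0000)
cross product → J_v[:, 1] = (0.0000,2.0000,-3.4641)
J_ω[:, 1] = z_1
entry J[3][1] = 1.0000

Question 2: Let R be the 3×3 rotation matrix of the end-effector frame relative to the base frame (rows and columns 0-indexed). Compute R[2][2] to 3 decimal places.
End-effector z-axis (col 2 of R) = (-0.0000,-0.5000,0.8660)
R[2][2] = 0.8660

0.866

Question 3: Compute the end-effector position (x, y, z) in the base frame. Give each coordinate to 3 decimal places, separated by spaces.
3.000 -3.464 1.000

after link 1: o_1 = (0.0000, 0.0000, 3.0000)
after link 2: o_2 = (3.0000, -3.4641, 1.0000)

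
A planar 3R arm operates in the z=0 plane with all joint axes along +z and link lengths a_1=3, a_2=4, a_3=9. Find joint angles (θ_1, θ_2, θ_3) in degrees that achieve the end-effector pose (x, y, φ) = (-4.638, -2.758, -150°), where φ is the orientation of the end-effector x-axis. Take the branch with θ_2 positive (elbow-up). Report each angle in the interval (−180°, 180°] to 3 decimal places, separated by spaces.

wrist centre = target − a_3·(cos φ, sin φ) = (3.1562, 1.7420)
cos θ_2 = (12.9963−3²−4²)/(2·3·4) = -0.5002; θ_2 = 120.0101° (elbow-up)
β = atan2(1.7420,3.1562) = 28.8954°; ψ = atan2(3.4637,0.9994) = 73.9056°
θ_1 = β − ψ = -45.0103°
θ_3 = φ − θ_1 − θ_2 = 135.0002° (wrapped to (-180°,180°])

-45.010 120.010 135.000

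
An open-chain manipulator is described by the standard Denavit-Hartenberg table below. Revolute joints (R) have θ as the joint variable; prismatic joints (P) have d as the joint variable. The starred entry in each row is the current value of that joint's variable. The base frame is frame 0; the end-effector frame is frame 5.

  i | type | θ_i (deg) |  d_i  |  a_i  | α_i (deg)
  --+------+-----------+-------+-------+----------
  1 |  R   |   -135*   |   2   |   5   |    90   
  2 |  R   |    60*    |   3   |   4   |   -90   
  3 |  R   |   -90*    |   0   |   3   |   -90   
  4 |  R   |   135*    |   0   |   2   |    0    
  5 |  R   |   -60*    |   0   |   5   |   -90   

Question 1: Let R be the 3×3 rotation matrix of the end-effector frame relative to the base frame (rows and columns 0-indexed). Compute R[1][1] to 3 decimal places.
0.354

End-effector y-axis (col 1 of R) = (0.3536,0.3536,-0.8660)
R[1][1] = 0.3536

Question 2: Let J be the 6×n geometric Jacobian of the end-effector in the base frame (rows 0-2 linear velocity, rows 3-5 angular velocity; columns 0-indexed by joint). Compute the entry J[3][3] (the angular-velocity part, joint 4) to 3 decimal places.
-0.354

axis z_3 = (-0.3536,-0.3536,0.8660); lever o_n−o_3 = (-3.7386,-3.9085,-3.1219)
cross product → J_v[:, 3] = (4.4886,-4.3415,0.0601)
J_ω[:, 3] = z_3
entry J[3][3] = -0.3536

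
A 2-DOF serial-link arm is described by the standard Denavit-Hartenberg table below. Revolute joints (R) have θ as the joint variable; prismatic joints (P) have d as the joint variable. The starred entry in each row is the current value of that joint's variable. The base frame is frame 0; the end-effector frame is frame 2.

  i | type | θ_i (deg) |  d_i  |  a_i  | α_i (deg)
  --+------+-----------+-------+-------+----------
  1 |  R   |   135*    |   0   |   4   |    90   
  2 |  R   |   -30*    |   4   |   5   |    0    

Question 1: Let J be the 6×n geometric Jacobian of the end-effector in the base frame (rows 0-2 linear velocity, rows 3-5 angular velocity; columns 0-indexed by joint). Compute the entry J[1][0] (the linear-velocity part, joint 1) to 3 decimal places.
-3.062

axis z_0 = ẑ; lever o_n−o_0 = (-3.0619,8.7187,-2.5000)
cross product → J_v[:, 0] = (-8.7187,-3.0619,0.0000)
J_ω[:, 0] = z_0
entry J[1][0] = -3.0619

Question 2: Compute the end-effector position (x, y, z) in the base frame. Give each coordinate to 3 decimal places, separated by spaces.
after link 1: o_1 = (-2.8284, 2.8284, 0.0000)
after link 2: o_2 = (-3.0619, 8.7187, -2.5000)

-3.062 8.719 -2.500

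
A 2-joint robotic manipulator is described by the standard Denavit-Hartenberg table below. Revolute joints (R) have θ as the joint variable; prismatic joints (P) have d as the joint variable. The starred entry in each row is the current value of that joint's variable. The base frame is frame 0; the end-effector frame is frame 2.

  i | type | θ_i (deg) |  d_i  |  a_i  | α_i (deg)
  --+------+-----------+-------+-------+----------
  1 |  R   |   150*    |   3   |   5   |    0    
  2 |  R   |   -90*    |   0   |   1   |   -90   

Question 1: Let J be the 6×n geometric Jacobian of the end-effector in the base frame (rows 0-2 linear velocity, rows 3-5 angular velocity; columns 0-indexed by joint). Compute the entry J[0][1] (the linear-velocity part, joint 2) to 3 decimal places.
-0.866

axis z_1 = (0.0000,0.0000,1.0000); lever o_n−o_1 = (0.5000,0.8660,0.0000)
cross product → J_v[:, 1] = (-0.8660,0.5000,0.0000)
J_ω[:, 1] = z_1
entry J[0][1] = -0.8660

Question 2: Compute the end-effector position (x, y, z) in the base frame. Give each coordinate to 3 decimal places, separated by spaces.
-3.830 3.366 3.000

after link 1: o_1 = (-4.3301, 2.5000, 3.0000)
after link 2: o_2 = (-3.8301, 3.3660, 3.0000)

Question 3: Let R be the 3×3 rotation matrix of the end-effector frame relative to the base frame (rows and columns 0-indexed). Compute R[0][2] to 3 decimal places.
End-effector z-axis (col 2 of R) = (-0.8660,0.5000,0.0000)
R[0][2] = -0.8660

-0.866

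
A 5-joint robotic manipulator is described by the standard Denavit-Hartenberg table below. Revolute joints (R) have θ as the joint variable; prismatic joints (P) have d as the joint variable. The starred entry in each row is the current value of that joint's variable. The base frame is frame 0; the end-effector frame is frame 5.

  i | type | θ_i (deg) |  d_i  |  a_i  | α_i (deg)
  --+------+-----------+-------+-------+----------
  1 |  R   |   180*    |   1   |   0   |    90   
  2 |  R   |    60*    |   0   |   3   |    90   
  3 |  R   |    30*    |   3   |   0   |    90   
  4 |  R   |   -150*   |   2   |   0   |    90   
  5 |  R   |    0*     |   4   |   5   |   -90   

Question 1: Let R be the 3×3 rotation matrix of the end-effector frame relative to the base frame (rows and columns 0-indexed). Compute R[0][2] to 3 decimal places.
End-effector z-axis (col 2 of R) = (-0.2500,-0.8660,0.4330)
R[0][2] = -0.2500

-0.250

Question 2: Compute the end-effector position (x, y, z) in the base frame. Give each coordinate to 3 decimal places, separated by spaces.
after link 1: o_1 = (0.0000, 0.0000, 1.0000)
after link 2: o_2 = (-1.5000, 0.0000, 3.5981)
after link 3: o_3 = (-4.0981, 0.0000, 2.0981)
after link 4: o_4 = (-4.5981, -1.7321, 2.9641)
after link 5: o_5 = (-2.6920, -4.8971, -2.2655)

-2.692 -4.897 -2.266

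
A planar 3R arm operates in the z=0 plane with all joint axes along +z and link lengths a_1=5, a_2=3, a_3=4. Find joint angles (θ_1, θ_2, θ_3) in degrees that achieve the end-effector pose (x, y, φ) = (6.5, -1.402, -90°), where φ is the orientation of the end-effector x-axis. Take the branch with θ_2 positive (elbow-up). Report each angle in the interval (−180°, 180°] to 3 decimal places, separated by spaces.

-0.001 60.001 -150.000

wrist centre = target − a_3·(cos φ, sin φ) = (6.5000, 2.5980)
cos θ_2 = (48.9996−5²−3²)/(2·5·3) = 0.5000; θ_2 = 60.0009° (elbow-up)
β = atan2(2.5980,6.5000) = 21.7862°; ψ = atan2(2.5981,6.5000) = 21.7871°
θ_1 = β − ψ = -0.0009°
θ_3 = φ − θ_1 − θ_2 = -150.0000° (wrapped to (-180°,180°])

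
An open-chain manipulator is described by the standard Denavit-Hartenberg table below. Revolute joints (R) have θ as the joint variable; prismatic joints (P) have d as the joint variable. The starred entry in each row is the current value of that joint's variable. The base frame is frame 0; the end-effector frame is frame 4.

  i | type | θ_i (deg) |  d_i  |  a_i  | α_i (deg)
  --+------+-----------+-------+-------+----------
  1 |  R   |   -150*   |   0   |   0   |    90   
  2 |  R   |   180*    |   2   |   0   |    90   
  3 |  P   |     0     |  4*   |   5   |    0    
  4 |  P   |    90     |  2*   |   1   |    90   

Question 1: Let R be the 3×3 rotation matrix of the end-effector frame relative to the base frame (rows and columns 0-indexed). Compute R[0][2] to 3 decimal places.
End-effector z-axis (col 2 of R) = (0.8660,0.5000,0.0000)
R[0][2] = 0.8660

0.866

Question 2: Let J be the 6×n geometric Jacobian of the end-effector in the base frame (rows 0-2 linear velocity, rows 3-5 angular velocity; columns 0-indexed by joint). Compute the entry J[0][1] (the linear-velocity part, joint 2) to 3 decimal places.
5.196

axis z_1 = (-0.5000,0.8660,0.0000); lever o_n−o_1 = (2.8301,5.0981,6.0000)
cross product → J_v[:, 1] = (5.1962,3.0000,-5.0000)
J_ω[:, 1] = z_1
entry J[0][1] = 5.1962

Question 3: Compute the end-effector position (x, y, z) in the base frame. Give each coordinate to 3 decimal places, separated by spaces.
after link 1: o_1 = (0.0000, 0.0000, 0.0000)
after link 2: o_2 = (-1.0000, 1.7321, 0.0000)
after link 3: o_3 = (3.3301, 4.2321, 4.0000)
after link 4: o_4 = (2.8301, 5.0981, 6.0000)

2.830 5.098 6.000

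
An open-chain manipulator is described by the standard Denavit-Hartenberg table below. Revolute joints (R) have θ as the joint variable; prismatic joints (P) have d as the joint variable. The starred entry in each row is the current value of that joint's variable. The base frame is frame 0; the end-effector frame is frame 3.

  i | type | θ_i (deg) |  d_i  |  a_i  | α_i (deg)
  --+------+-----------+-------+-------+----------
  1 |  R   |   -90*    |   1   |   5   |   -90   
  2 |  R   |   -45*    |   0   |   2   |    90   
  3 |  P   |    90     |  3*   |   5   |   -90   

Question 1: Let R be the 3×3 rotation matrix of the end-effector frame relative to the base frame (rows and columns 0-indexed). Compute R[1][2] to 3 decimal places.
End-effector z-axis (col 2 of R) = (0.0000,0.7071,-0.7071)
R[1][2] = 0.7071

0.707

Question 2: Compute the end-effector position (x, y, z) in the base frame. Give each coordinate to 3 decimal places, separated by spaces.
5.000 -4.293 4.536

after link 1: o_1 = (0.0000, -5.0000, 1.0000)
after link 2: o_2 = (0.0000, -6.4142, 2.4142)
after link 3: o_3 = (5.0000, -4.2929, 4.5355)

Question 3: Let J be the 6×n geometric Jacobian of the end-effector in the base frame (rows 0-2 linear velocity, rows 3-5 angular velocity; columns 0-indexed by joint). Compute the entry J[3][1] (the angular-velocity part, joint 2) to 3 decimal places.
1.000

axis z_1 = (1.0000,0.0000,0.0000); lever o_n−o_1 = (5.0000,0.7071,3.5355)
cross product → J_v[:, 1] = (0.0000,-3.5355,0.7071)
J_ω[:, 1] = z_1
entry J[3][1] = 1.0000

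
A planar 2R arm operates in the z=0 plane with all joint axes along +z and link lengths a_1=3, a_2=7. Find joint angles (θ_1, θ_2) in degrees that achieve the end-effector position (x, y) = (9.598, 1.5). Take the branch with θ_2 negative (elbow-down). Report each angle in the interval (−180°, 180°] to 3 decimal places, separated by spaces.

30.003 -30.004

cos θ_2 = (94.3716−3²−7²)/(2·3·7) = 0.8660; θ_2 = -30.0040° (elbow-down)
β = atan2(1.5000,9.5980) = 8.8825°; ψ = atan2(-3.5004,9.0619) = -21.1204°
θ_1 = β − ψ = 30.0029°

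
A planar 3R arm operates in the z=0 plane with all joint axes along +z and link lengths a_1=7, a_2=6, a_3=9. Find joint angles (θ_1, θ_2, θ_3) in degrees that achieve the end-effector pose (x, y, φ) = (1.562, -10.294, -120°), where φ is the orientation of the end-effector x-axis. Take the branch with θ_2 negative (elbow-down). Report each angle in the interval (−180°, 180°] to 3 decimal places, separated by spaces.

30.002 -120.003 -30.000

wrist centre = target − a_3·(cos φ, sin φ) = (6.0620, -2.4998)
cos θ_2 = (42.9967−7²−6²)/(2·7·6) = -0.5000; θ_2 = -120.0026° (elbow-down)
β = atan2(-2.4998,6.0620) = -22.4097°; ψ = atan2(-5.1960,3.9998) = -52.4118°
θ_1 = β − ψ = 30.0022°
θ_3 = φ − θ_1 − θ_2 = -29.9996° (wrapped to (-180°,180°])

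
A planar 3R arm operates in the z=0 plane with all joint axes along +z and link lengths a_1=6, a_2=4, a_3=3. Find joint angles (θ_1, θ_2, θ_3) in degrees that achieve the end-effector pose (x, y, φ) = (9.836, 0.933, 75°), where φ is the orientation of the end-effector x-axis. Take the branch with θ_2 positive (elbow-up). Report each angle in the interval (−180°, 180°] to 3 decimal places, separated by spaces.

wrist centre = target − a_3·(cos φ, sin φ) = (9.0595, -1.9648)
cos θ_2 = (85.9357−6²−4²)/(2·6·4) = 0.7070; θ_2 = 45.0092° (elbow-up)
β = atan2(-1.9648,9.0595) = -12.2365°; ψ = atan2(2.8289,8.8280) = 17.7678°
θ_1 = β − ψ = -30.0043°
θ_3 = φ − θ_1 − θ_2 = 59.9951° (wrapped to (-180°,180°])

-30.004 45.009 59.995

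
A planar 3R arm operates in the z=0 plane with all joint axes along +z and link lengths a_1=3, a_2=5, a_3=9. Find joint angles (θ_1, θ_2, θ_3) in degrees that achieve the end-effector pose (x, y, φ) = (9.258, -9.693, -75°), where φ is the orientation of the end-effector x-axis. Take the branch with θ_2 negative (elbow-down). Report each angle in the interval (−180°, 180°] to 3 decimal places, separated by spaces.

wrist centre = target − a_3·(cos φ, sin φ) = (6.9286, -0.9997)
cos θ_2 = (49.0052−3²−5²)/(2·3·5) = 0.5002; θ_2 = -59.9885° (elbow-down)
β = atan2(-0.9997,6.9286) = -8.2100°; ψ = atan2(-4.3296,5.5009) = -38.2056°
θ_1 = β − ψ = 29.9955°
θ_3 = φ − θ_1 − θ_2 = -45.0071° (wrapped to (-180°,180°])

29.996 -59.988 -45.007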